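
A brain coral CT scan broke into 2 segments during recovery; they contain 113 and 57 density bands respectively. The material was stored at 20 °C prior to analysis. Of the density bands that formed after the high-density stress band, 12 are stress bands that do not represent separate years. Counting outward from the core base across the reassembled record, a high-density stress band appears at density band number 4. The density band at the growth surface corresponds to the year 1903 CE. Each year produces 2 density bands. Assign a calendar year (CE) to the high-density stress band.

Total density bands = 113 + 57 = 170.
The high-density stress band sits at density band 4 from the core base, so 170 − 4 = 166 density bands formed after it.
Excluding 12 false density bands: 166 − 12 = 154.
With 2 density bands per year, 154 / 2 = 77 years.
Counting back 77 years from 1903 CE places the high-density stress band in 1903 − 77 = 1826 CE.

1826 CE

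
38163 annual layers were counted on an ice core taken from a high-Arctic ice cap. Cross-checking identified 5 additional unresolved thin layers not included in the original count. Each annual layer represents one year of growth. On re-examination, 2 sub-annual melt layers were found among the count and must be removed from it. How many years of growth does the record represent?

Correcting the raw count gives 38163 − 2 + 5 = 38166 true annual layers.
With a one-to-one annual layer periodicity this is 38166 years.

38166 years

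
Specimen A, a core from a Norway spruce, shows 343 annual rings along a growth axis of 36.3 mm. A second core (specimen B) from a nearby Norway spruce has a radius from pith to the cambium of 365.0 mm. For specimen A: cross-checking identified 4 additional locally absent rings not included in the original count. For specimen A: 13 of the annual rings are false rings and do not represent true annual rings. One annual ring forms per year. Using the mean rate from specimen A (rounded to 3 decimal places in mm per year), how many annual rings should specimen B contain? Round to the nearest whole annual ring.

3349 annual rings

Specimen A: true annual ring count = 343 − 13 + 4 = 334.
A: Extension rate ≈ 36.3 / 334 = 0.109 mm/yr.
For B, 365.0 / 0.109 = 3348.62 years ≈ 3349 annual rings.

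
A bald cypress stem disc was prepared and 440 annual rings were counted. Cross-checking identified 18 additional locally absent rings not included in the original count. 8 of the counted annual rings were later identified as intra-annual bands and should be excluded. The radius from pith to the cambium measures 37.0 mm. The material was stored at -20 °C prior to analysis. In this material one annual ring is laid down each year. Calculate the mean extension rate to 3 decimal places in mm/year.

Correcting the raw count gives 440 − 8 + 18 = 450 true annual rings.
Mean rate = 37.0 mm / 450 years ≈ 0.082 mm/year.

0.082 mm/year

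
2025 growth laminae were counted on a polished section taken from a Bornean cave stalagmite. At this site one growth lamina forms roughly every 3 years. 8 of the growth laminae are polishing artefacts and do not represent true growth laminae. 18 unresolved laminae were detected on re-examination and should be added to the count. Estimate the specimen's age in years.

6105 yr

After corrections the count is 2025 − 8 + 18 = 2035 growth laminae.
2035 growth laminae at 3 years each span 2035 × 3 = 6105 years.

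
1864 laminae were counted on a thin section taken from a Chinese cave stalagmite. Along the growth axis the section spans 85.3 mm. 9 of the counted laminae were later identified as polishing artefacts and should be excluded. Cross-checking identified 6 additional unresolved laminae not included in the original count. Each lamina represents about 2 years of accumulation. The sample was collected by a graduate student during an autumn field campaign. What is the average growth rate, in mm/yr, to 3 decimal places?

0.023 mm/yr

Adjusted count: 1864 − 9 + 6 = 1861 laminae.
1861 laminae at 2 years each span 1861 × 2 = 3722 years.
Mean rate = 85.3 mm / 3722 years ≈ 0.023 mm/yr.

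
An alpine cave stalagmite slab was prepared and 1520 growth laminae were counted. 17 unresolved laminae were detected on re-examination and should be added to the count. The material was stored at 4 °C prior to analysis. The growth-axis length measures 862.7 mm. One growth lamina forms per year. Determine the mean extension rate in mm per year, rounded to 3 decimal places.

0.561 mm per year

Correcting the raw count gives 1520 + 17 = 1537 true growth laminae.
Mean rate = 862.7 mm / 1537 years ≈ 0.561 mm per year.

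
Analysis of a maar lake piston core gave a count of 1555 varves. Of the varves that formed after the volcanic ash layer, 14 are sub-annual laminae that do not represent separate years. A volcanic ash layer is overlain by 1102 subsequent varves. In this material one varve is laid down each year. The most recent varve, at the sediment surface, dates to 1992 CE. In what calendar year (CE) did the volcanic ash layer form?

1102 varves formed after the volcanic ash layer.
1102 − 14 false = 1088 true varves after the volcanic ash layer.
1992 − 1088 = 904 CE.

904 CE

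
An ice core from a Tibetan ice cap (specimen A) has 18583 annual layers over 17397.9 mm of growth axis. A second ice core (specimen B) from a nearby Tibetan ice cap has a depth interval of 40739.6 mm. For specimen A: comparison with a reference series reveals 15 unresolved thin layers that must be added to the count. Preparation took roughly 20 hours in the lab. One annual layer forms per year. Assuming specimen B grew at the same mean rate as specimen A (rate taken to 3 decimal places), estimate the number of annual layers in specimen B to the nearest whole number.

43572 annual layers

Specimen A: after corrections the count is 18583 + 15 = 18598 annual layers.
A: Mean rate = 17397.9 mm / 18598 years ≈ 0.935 mm per year.
B spans 40739.6 / 0.935 = 43571.76 years ≈ 43572 annual layers.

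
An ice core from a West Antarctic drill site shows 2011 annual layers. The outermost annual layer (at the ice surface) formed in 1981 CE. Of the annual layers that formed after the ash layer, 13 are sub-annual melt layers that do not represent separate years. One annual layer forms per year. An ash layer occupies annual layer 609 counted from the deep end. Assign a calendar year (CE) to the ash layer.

592 CE

The ash layer sits at annual layer 609 from the deep end, so 2011 − 609 = 1402 annual layers formed after it.
1402 − 13 false = 1389 true annual layers after the ash layer.
1981 − 1389 = 592 CE.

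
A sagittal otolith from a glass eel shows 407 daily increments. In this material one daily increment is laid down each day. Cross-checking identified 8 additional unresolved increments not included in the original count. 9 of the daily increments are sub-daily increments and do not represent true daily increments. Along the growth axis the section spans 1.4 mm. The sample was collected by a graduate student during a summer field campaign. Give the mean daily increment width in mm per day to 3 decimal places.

0.003 mm per day

True daily increment count = 407 − 9 + 8 = 406.
Mean rate = 1.4 mm / 406 days ≈ 0.003 mm per day.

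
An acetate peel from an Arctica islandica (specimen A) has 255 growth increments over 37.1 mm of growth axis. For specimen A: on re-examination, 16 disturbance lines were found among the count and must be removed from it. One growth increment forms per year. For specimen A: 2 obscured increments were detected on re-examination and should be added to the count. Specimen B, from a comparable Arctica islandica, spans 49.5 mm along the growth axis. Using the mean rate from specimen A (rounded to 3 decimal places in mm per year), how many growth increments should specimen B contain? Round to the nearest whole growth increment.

Specimen A: after corrections the count is 255 − 16 + 2 = 241 growth increments.
A: Extension rate ≈ 37.1 / 241 = 0.154 mm/yr.
B spans 49.5 / 0.154 = 321.43 years ≈ 321 growth increments.

321 growth increments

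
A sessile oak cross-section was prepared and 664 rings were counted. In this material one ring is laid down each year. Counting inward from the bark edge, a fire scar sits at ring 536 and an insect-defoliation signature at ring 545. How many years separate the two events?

Separation: 545 − 536 = 9 rings.
That is 9 years at one ring per year.

9 yr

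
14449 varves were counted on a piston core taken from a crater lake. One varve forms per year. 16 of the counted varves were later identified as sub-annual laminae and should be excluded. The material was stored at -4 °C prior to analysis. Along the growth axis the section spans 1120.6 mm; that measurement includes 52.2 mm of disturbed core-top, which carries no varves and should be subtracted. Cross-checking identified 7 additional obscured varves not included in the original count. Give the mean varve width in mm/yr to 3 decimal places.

Correcting the raw count gives 14449 − 16 + 7 = 14440 true varves.
Net length = 1120.6 − 52.2 = 1068.4 mm.
1068.4 mm over 14440 years gives 1068.4 / 14440 ≈ 0.074 mm/yr.

0.074 mm/yr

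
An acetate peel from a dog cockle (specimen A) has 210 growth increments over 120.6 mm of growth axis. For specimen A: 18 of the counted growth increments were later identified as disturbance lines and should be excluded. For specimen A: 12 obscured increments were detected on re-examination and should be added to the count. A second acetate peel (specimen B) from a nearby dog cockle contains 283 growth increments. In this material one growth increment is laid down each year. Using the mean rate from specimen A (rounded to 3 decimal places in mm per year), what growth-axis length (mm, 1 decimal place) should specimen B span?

167.3 mm

Specimen A: true growth increment count = 210 − 18 + 12 = 204.
A: Mean rate = 120.6 mm / 204 years ≈ 0.591 mm/yr.
For B, 0.591 mm/year × 283 years = 167.3 mm.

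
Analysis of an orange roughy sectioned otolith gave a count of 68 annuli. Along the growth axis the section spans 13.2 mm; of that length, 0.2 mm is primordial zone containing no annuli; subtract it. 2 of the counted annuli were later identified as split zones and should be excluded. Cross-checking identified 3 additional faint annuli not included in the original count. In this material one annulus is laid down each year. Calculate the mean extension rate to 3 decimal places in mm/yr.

0.188 mm/yr

True annulus count = 68 − 2 + 3 = 69.
The growth record spans 13.2 − 0.2 = 13.0 mm.
Extension rate ≈ 13.0 / 69 = 0.188 mm/yr.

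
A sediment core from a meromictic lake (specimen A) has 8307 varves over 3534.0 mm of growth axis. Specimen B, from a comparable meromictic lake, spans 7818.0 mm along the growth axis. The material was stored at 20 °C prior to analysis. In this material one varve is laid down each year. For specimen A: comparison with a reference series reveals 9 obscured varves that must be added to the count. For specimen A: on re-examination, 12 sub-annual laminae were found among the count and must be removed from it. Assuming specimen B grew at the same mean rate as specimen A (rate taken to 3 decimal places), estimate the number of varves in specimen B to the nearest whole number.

Specimen A: true varve count = 8307 − 12 + 9 = 8304.
A: Mean rate = 3534.0 mm / 8304 years ≈ 0.426 mm/yr.
Specimen B: 7818.0 mm / 0.426 mm per year = 18352.11 years ≈ 18352 varves.

18352 varves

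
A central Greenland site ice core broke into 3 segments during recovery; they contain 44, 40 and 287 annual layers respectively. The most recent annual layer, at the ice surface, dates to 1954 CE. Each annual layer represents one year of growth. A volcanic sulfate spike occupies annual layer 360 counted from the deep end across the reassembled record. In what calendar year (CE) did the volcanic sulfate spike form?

1943 CE

Total annual layers = 44 + 40 + 287 = 371.
The volcanic sulfate spike sits at annual layer 360 from the deep end, so 371 − 360 = 11 annual layers formed after it.
The annual layer at the ice surface is 1954 CE, so the volcanic sulfate spike dates to 1954 − 11 = 1943 CE.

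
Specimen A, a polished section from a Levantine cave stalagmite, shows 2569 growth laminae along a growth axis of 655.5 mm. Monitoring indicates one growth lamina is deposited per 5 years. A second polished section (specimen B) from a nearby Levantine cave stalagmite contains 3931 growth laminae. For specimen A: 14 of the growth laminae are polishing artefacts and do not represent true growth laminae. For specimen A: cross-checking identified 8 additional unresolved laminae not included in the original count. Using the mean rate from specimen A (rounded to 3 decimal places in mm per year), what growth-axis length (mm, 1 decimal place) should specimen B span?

Specimen A: true growth lamina count = 2569 − 14 + 8 = 2563.
Specimen A: at 5 years per growth lamina, 2563 × 5 = 12815 years.
A: Mean rate = 655.5 mm / 12815 years ≈ 0.051 mm per year.
Specimen B: at 5 years per growth lamina, 3931 × 5 = 19655 years. B's length ≈ 0.051 × 19655 = 1002.4 mm.

1002.4 mm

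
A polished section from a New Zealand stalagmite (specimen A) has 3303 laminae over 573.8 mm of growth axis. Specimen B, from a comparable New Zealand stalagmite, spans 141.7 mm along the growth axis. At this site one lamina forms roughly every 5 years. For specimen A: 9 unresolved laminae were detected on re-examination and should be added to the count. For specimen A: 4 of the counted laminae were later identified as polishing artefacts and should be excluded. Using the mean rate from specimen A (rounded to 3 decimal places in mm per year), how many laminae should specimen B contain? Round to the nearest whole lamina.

Specimen A: after corrections the count is 3303 − 4 + 9 = 3308 laminae.
Specimen A: multiplying by 5 years per lamina: 3308 × 5 = 16540 years.
A: Mean rate = 573.8 mm / 16540 years ≈ 0.035 mm/yr.
For B, 141.7 / 0.035 = 4048.57 years; at 5 years per lamina that is 4048.57 / 5 ≈ 810 laminae.

810 laminae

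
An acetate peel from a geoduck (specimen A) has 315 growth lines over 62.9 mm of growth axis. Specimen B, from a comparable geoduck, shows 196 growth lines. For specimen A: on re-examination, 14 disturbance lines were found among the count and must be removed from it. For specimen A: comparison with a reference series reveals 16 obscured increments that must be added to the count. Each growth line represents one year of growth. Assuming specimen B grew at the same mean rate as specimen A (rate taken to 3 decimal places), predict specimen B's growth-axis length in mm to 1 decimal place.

38.8 mm

Specimen A: correcting the raw count gives 315 − 14 + 16 = 317 true growth lines.
A: Mean rate = 62.9 mm / 317 years ≈ 0.198 mm/yr.
B's length ≈ 0.198 × 196 = 38.8 mm.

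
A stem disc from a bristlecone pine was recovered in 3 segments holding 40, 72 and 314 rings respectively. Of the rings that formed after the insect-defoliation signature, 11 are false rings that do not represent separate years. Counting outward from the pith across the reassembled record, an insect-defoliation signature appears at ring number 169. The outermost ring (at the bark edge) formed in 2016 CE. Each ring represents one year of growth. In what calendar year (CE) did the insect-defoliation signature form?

Total rings = 40 + 72 + 314 = 426.
426 − 169 = 257 rings lie beyond the insect-defoliation signature toward the bark edge.
Removing the 11 false rings leaves 257 − 11 = 246 true rings beyond the insect-defoliation signature.
Counting back 246 years from 2016 CE places the insect-defoliation signature in 2016 − 246 = 1770 CE.

1770 CE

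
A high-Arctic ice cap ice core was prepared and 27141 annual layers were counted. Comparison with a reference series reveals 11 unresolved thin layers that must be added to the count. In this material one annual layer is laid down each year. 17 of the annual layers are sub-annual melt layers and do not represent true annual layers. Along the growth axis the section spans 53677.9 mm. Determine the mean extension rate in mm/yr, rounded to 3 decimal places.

Adjusted count: 27141 − 17 + 11 = 27135 annual layers.
53677.9 mm over 27135 years gives 53677.9 / 27135 ≈ 1.978 mm/yr.

1.978 mm/yr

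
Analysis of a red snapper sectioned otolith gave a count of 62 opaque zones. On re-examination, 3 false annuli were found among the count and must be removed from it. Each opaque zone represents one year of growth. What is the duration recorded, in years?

True opaque zone count = 62 − 3 = 59.
At one opaque zone per year, that is 59 years.

59 yr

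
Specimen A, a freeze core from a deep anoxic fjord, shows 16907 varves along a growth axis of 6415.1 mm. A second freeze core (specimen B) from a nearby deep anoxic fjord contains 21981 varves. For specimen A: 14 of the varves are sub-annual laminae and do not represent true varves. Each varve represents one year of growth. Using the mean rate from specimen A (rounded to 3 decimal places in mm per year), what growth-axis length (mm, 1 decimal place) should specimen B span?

Specimen A: correcting the raw count gives 16907 − 14 = 16893 true varves.
A: Mean rate = 6415.1 mm / 16893 years ≈ 0.380 mm per year.
B's length ≈ 0.380 × 21981 = 8352.8 mm.

8352.8 mm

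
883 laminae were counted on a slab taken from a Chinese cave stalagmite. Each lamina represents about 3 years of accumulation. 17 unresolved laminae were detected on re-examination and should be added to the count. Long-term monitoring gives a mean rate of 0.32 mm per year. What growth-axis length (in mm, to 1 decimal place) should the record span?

Correcting the raw count gives 883 + 17 = 900 true laminae.
900 laminae at 3 years each span 900 × 3 = 2700 years.
Length ≈ 0.32 × 2700 = 864.0 mm.

864.0 mm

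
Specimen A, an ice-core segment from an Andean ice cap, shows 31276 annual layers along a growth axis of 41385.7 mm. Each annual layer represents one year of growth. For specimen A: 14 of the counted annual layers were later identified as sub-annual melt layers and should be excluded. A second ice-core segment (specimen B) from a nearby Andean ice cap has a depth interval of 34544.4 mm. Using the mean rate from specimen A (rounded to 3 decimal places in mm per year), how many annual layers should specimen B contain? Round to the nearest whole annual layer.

Specimen A: adjusted count: 31276 − 14 = 31262 annual layers.
A: Extension rate ≈ 41385.7 / 31262 = 1.324 mm per year.
B spans 34544.4 / 1.324 = 26090.94 years ≈ 26091 annual layers.

26091 annual layers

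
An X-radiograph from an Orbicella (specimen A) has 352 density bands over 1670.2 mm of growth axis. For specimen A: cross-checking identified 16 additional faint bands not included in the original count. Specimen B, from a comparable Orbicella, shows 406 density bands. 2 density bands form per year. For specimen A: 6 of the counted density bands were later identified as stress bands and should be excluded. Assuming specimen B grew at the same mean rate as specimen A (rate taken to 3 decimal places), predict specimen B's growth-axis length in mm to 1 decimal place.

1873.3 mm

Specimen A: after corrections the count is 352 − 6 + 16 = 362 density bands.
Specimen A: 362 density bands at 2 per year is 362 / 2 = 181 years.
A: 1670.2 mm over 181 years gives 1670.2 / 181 ≈ 9.228 mm per year.
Specimen B: with 2 density bands per year, 406 / 2 = 203 years. Length of B = 9.228 × 203 = 1873.3 mm.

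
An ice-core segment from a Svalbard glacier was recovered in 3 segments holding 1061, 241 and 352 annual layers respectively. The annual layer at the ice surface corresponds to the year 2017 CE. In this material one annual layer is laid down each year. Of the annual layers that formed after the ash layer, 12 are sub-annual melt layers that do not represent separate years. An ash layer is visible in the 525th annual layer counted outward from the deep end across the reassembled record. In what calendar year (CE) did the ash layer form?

900 CE

Total annual layers = 1061 + 241 + 352 = 1654.
The ash layer sits at annual layer 525 from the deep end, so 1654 − 525 = 1129 annual layers formed after it.
Excluding 12 false annual layers: 1129 − 12 = 1117.
Counting back 1117 years from 2017 CE places the ash layer in 2017 − 1117 = 900 CE.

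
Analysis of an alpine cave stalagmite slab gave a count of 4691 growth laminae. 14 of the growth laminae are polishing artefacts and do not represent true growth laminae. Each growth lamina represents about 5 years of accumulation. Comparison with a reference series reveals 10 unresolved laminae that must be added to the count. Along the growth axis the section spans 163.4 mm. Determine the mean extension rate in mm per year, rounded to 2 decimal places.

0.01 mm per year

Adjusted count: 4691 − 14 + 10 = 4687 growth laminae.
Multiplying by 5 years per growth lamina: 4687 × 5 = 23435 years.
Mean rate = 163.4 mm / 23435 years ≈ 0.01 mm per year.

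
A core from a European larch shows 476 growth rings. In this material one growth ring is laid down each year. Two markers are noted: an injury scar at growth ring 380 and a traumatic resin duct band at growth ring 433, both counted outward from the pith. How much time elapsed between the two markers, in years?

53 years

Separation: 433 − 380 = 53 growth rings.
That is 53 years at one growth ring per year.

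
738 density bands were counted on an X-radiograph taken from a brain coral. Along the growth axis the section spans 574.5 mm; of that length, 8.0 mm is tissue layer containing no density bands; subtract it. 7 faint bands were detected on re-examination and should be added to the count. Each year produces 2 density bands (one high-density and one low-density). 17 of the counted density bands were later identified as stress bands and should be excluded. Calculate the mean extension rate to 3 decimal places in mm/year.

After corrections the count is 738 − 17 + 7 = 728 density bands.
With 2 density bands per year, 728 / 2 = 364 years.
Removing the 8.0 mm offcut leaves 574.5 − 8.0 = 566.5 mm.
566.5 mm over 364 years gives 566.5 / 364 ≈ 1.556 mm/year.

1.556 mm/year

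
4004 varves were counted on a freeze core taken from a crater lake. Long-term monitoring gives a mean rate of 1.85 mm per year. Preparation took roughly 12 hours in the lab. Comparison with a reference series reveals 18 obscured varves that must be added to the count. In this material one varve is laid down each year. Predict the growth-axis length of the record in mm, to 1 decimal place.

7440.7 mm

Correcting the raw count gives 4004 + 18 = 4022 true varves.
Length ≈ 1.85 × 4022 = 7440.7 mm.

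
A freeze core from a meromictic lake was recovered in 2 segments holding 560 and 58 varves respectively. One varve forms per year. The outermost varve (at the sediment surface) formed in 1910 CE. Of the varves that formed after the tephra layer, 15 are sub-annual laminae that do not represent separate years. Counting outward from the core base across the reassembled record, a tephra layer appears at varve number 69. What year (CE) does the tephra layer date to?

1376 CE

Total varves = 560 + 58 = 618.
618 − 69 = 549 varves lie beyond the tephra layer toward the sediment surface.
549 − 15 false = 534 true varves after the tephra layer.
The varve at the sediment surface is 1910 CE, so the tephra layer dates to 1910 − 534 = 1376 CE.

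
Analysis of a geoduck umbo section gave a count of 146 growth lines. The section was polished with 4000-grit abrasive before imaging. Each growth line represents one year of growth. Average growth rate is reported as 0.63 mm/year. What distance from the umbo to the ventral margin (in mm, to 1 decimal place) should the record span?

146 years of growth are recorded.
Predicted length = 0.63 mm/year × 146 years = 92.0 mm.

92.0 mm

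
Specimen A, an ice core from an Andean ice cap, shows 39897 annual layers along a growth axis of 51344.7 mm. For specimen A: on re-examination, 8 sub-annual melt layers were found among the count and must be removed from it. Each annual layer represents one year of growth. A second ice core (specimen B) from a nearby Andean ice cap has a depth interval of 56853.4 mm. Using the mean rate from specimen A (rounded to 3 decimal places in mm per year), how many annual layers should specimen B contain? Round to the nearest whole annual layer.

Specimen A: correcting the raw count gives 39897 − 8 = 39889 true annual layers.
A: Mean rate = 51344.7 mm / 39889 years ≈ 1.287 mm/yr.
B spans 56853.4 / 1.287 = 44175.14 years ≈ 44175 annual layers.

44175 annual layers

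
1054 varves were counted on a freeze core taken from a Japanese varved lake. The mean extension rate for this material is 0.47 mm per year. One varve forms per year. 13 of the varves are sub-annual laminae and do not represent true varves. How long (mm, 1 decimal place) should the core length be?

True varve count = 1054 − 13 = 1041.
Predicted length = 0.47 mm/year × 1041 years = 489.3 mm.

489.3 mm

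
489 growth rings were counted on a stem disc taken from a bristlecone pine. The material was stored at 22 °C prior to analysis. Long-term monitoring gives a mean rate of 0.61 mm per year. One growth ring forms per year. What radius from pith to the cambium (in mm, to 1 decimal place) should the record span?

298.3 mm

489 years of growth are recorded.
Length ≈ 0.61 × 489 = 298.3 mm.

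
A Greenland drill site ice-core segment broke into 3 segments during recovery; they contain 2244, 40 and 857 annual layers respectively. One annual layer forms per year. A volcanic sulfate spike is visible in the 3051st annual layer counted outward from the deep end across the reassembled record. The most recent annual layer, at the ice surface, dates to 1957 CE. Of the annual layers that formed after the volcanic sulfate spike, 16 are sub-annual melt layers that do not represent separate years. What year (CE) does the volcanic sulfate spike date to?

Total annual layers = 2244 + 40 + 857 = 3141.
Between annual layer 3051 and the ice surface there are 3141 − 3051 = 90 annual layers.
Removing the 16 false annual layers leaves 90 − 16 = 74 true annual layers beyond the volcanic sulfate spike.
The annual layer at the ice surface is 1957 CE, so the volcanic sulfate spike dates to 1957 − 74 = 1883 CE.

1883 CE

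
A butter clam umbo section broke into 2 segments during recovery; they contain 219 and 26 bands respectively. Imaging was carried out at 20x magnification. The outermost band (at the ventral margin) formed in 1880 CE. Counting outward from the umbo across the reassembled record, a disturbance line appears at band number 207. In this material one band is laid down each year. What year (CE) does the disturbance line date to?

Total bands = 219 + 26 = 245.
Between band 207 and the ventral margin there are 245 − 207 = 38 bands.
The band at the ventral margin is 1880 CE, so the disturbance line dates to 1880 − 38 = 1842 CE.

1842 CE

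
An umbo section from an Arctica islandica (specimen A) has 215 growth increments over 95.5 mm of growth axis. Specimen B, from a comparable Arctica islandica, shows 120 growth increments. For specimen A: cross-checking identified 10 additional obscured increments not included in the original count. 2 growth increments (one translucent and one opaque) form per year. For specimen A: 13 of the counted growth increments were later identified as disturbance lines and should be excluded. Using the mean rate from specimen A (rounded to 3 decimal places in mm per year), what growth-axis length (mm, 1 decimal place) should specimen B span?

Specimen A: after corrections the count is 215 − 13 + 10 = 212 growth increments.
Specimen A: dividing by 2 growth increments per year: 212 / 2 = 106 years.
A: 95.5 mm over 106 years gives 95.5 / 106 ≈ 0.901 mm/yr.
Specimen B: 120 growth increments at 2 per year is 120 / 2 = 60 years. B's length ≈ 0.901 × 60 = 54.1 mm.

54.1 mm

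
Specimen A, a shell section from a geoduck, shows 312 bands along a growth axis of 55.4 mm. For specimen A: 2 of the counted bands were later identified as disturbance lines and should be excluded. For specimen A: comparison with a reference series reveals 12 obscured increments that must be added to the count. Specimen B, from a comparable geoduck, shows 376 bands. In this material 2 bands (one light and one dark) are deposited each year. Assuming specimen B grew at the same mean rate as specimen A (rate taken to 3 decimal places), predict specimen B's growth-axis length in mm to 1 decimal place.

Specimen A: true band count = 312 − 2 + 12 = 322.
Specimen A: with 2 bands per year, 322 / 2 = 161 years.
A: 55.4 mm over 161 years gives 55.4 / 161 ≈ 0.344 mm/yr.
Specimen B: with 2 bands per year, 376 / 2 = 188 years. For B, 0.344 mm/year × 188 years = 64.7 mm.

64.7 mm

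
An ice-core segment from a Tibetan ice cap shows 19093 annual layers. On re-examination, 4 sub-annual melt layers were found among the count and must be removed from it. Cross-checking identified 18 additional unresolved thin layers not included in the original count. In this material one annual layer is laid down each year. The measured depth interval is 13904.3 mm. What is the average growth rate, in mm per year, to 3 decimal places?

Adjusted count: 19093 − 4 + 18 = 19107 annual layers.
13904.3 mm over 19107 years gives 13904.3 / 19107 ≈ 0.728 mm per year.

0.728 mm per year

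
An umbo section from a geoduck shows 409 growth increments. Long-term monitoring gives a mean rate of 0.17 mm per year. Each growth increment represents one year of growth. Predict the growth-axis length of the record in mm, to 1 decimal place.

69.5 mm

409 years of growth are recorded.
Length ≈ 0.17 × 409 = 69.5 mm.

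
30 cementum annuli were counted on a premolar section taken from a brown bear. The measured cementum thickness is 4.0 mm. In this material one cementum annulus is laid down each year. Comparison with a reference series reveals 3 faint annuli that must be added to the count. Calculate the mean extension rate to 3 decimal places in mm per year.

True cementum annulus count = 30 + 3 = 33.
4.0 mm over 33 years gives 4.0 / 33 ≈ 0.121 mm per year.

0.121 mm per year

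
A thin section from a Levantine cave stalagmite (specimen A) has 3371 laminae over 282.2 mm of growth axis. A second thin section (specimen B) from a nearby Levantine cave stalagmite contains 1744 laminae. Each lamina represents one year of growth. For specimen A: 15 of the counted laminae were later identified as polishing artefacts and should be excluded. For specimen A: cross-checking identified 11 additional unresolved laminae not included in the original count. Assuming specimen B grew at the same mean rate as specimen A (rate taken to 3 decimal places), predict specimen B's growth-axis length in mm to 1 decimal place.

146.5 mm

Specimen A: adjusted count: 3371 − 15 + 11 = 3367 laminae.
A: Mean rate = 282.2 mm / 3367 years ≈ 0.084 mm/yr.
For B, 0.084 mm/year × 1744 years = 146.5 mm.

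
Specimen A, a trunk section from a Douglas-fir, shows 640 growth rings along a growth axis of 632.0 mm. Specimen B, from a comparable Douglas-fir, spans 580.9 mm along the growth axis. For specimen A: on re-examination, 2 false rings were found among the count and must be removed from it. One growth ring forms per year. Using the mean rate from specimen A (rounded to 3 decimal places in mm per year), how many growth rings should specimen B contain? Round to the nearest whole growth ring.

Specimen A: true growth ring count = 640 − 2 = 638.
A: Extension rate ≈ 632.0 / 638 = 0.991 mm/yr.
Specimen B: 580.9 mm / 0.991 mm per year = 586.18 years ≈ 586 growth rings.

586 growth rings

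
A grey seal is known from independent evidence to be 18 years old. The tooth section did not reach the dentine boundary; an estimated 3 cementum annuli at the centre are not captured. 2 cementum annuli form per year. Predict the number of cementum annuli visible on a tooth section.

33 cementum annuli

With 2 cementum annuli per year, 18 years would produce 18 × 2 = 36 cementum annuli.
Subtracting the 3 cementum annuli not captured gives 36 − 3 = 33 cementum annuli in the record.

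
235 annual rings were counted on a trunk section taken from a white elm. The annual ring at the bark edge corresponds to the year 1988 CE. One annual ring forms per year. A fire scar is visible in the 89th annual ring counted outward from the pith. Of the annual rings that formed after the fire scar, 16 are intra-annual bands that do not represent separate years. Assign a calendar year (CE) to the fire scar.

1858 CE

The fire scar sits at annual ring 89 from the pith, so 235 − 89 = 146 annual rings formed after it.
146 − 16 false = 130 true annual rings after the fire scar.
The annual ring at the bark edge is 1988 CE, so the fire scar dates to 1988 − 130 = 1858 CE.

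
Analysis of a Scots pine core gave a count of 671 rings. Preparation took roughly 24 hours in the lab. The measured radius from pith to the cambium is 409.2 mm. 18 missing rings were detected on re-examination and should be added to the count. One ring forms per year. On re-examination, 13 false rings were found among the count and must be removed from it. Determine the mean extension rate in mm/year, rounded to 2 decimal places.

Adjusted count: 671 − 13 + 18 = 676 rings.
Extension rate ≈ 409.2 / 676 = 0.61 mm/year.

0.61 mm/year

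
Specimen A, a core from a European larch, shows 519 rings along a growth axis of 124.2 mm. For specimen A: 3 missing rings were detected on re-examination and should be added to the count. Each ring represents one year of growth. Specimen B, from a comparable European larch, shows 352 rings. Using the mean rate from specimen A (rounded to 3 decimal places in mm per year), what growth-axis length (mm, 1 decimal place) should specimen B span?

Specimen A: adjusted count: 519 + 3 = 522 rings.
A: Mean rate = 124.2 mm / 522 years ≈ 0.238 mm per year.
B's length ≈ 0.238 × 352 = 83.8 mm.

83.8 mm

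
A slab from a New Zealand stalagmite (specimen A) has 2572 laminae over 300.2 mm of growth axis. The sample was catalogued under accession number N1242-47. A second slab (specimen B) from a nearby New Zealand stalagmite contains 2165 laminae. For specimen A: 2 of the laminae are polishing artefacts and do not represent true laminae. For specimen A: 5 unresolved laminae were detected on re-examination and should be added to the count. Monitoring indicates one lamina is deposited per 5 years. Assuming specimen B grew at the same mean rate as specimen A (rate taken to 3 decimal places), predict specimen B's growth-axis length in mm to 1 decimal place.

Specimen A: adjusted count: 2572 − 2 + 5 = 2575 laminae.
Specimen A: 2575 laminae at 5 years each span 2575 × 5 = 12875 years.
A: Extension rate ≈ 300.2 / 12875 = 0.023 mm per year.
Specimen B: multiplying by 5 years per lamina: 2165 × 5 = 10825 years. Length of B = 0.023 × 10825 = 249.0 mm.

249.0 mm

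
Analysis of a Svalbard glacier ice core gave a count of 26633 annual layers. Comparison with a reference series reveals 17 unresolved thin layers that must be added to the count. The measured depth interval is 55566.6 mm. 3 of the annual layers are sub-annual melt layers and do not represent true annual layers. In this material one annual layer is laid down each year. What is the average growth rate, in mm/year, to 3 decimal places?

2.085 mm/year

Adjusted count: 26633 − 3 + 17 = 26647 annual layers.
Mean rate = 55566.6 mm / 26647 years ≈ 2.085 mm/year.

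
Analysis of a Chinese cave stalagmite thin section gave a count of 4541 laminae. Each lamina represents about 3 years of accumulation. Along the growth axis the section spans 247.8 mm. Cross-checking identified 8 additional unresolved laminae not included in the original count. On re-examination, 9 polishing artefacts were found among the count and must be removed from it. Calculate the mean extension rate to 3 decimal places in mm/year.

Adjusted count: 4541 − 9 + 8 = 4540 laminae.
At 3 years per lamina, 4540 × 3 = 13620 years.
247.8 mm over 13620 years gives 247.8 / 13620 ≈ 0.018 mm/year.

0.018 mm/year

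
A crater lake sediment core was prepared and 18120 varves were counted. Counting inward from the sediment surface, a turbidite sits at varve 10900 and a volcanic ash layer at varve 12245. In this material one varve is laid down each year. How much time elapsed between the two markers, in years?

1345 yr

Separation: 12245 − 10900 = 1345 varves.
At one varve per year, 1345 years elapsed between them.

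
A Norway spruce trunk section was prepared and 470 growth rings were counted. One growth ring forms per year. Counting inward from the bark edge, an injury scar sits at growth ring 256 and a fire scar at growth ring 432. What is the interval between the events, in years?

432 − 256 = 176 growth rings lie between the two events.
That is 176 years at one growth ring per year.

176 yr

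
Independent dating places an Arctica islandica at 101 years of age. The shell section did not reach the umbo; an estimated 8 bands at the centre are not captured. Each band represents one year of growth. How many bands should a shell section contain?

One band per year gives 101 bands over 101 years.
Less the 8 uncaptured bands: 101 − 8 = 93.

93 bands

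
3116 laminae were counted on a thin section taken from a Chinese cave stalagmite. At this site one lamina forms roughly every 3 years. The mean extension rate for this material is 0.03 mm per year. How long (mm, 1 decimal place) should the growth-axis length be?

Multiplying by 3 years per lamina: 3116 × 3 = 9348 years.
9348 years at 0.03 mm/year gives 0.03 × 9348 = 280.4 mm.

280.4 mm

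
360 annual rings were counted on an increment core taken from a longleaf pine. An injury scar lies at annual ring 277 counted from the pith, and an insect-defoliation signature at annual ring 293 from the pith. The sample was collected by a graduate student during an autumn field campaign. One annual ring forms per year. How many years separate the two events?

The two markers are separated by 293 − 277 = 16 annual rings.
One annual ring per year makes the interval 16 years.

16 years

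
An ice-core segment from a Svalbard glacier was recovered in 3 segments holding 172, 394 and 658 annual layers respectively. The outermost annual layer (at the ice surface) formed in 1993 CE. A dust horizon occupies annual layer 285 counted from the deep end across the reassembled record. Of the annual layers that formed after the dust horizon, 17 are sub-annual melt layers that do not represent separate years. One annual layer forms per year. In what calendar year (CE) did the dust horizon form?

Total annual layers = 172 + 394 + 658 = 1224.
Between annual layer 285 and the ice surface there are 1224 − 285 = 939 annual layers.
Excluding 17 false annual layers: 939 − 17 = 922.
The annual layer at the ice surface is 1993 CE, so the dust horizon dates to 1993 − 922 = 1071 CE.

1071 CE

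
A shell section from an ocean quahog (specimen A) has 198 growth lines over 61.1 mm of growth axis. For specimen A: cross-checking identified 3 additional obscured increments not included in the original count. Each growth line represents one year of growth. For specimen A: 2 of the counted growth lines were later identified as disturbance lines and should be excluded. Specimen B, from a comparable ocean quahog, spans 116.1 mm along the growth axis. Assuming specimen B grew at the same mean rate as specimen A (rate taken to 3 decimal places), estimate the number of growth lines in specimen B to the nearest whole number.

378 growth lines

Specimen A: correcting the raw count gives 198 − 2 + 3 = 199 true growth lines.
A: 61.1 mm over 199 years gives 61.1 / 199 ≈ 0.307 mm/yr.
Specimen B: 116.1 mm / 0.307 mm per year = 378.18 years ≈ 378 growth lines.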